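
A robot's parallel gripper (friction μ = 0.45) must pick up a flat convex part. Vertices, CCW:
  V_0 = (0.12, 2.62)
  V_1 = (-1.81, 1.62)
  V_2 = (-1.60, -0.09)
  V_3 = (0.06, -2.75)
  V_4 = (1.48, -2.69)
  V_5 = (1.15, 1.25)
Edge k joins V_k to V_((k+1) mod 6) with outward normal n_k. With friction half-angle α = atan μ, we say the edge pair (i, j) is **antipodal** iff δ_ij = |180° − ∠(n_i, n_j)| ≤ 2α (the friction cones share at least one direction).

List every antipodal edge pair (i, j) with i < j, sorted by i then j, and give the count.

count = 5; pairs: (0,3), (1,4), (1,5), (2,4), (2,5)

α = atan 0.45 = 24.23°;  2α = 48.46°
n_0 = (-0.4600, +0.8879)
n_1 = (-0.9925, -0.1219)
n_2 = (-0.8484, -0.5294)
n_3 = (+0.0422, -0.9991)
n_4 = (+0.9965, +0.0835)
n_5 = (+0.7993, +0.6009)
  (0,1): δ = 110.39°  ·
  (0,2): δ = 85.42°  ·
  (0,3): δ = 24.97°  ✓
  (0,4): δ = 67.40°  ·
  (0,5): δ = 99.55°  ·
  (1,2): δ = 155.03°  ·
  (1,3): δ = 94.58°  ·
  (1,4): δ = 2.21°  ✓
  (1,5): δ = 29.94°  ✓
  (2,3): δ = 119.55°  ·
  (2,4): δ = 27.18°  ✓
  (2,5): δ = 4.97°  ✓
  (3,4): δ = 87.63°  ·
  (3,5): δ = 55.48°  ·
  (4,5): δ = 147.85°  ·
antipodal pairs: 5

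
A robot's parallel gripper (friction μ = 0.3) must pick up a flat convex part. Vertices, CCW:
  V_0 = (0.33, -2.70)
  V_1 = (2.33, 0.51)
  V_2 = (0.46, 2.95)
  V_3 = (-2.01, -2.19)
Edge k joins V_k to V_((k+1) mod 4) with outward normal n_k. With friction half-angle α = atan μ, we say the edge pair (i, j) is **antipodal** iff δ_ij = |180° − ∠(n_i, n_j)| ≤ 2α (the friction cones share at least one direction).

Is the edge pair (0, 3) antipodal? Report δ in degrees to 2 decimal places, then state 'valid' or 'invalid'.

δ = 109.63°, invalid

α = atan 0.3 = 16.70°;  2α = 33.40°
edge 0: e_0 = (+2.00, +3.21);  n_0 = (+0.8487, -0.5288)
edge 3: e_3 = (+2.34, -0.51);  n_3 = (-0.2129, -0.9771)
∠(n_0, n_3) = 70.37°
δ = |180° − 70.37°| = 109.63°
109.63° > 2α = 33.40°  →  invalid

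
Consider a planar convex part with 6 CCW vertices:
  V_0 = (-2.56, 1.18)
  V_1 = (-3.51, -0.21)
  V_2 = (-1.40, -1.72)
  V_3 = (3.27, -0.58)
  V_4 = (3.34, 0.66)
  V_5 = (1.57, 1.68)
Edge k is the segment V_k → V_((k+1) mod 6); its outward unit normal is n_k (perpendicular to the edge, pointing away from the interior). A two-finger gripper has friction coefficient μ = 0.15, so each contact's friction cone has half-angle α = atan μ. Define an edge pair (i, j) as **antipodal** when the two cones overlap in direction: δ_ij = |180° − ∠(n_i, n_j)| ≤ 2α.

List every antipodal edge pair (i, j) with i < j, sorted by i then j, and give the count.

α = atan 0.15 = 8.53°;  2α = 17.06°
n_0 = (-0.8256, +0.5643)
n_1 = (-0.5820, -0.8132)
n_2 = (+0.2371, -0.9715)
n_3 = (+0.9984, -0.0564)
n_4 = (+0.4993, +0.8664)
n_5 = (-0.1202, +0.9928)
  (0,1): δ = 91.24°  ·
  (0,2): δ = 41.93°  ·
  (0,3): δ = 31.12°  ·
  (0,4): δ = 94.40°  ·
  (0,5): δ = 131.25°  ·
  (1,2): δ = 130.69°  ·
  (1,3): δ = 57.64°  ·
  (1,4): δ = 5.64°  ✓
  (1,5): δ = 42.49°  ·
  (2,3): δ = 106.95°  ·
  (2,4): δ = 43.67°  ·
  (2,5): δ = 6.82°  ✓
  (3,4): δ = 116.72°  ·
  (3,5): δ = 79.87°  ·
  (4,5): δ = 143.14°  ·
antipodal pairs: 2

count = 2; pairs: (1,4), (2,5)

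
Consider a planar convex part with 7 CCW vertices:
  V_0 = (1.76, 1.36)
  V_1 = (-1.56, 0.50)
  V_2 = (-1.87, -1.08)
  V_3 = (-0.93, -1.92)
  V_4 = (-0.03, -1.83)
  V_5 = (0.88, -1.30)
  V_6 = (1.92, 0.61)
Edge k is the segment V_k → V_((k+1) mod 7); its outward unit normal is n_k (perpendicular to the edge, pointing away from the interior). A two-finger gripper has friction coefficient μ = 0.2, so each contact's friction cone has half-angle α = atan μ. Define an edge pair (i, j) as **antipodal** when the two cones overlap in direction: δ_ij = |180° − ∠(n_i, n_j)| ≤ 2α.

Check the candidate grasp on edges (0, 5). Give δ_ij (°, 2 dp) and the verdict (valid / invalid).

δ = 46.91°, invalid

α = atan 0.2 = 11.31°;  2α = 22.62°
edge 0: e_0 = (-3.32, -0.86);  n_0 = (-0.2508, +0.9680)
edge 5: e_5 = (+1.04, +1.91);  n_5 = (+0.8782, -0.4782)
∠(n_0, n_5) = 133.09°
δ = |180° − 133.09°| = 46.91°
46.91° > 2α = 22.62°  →  invalid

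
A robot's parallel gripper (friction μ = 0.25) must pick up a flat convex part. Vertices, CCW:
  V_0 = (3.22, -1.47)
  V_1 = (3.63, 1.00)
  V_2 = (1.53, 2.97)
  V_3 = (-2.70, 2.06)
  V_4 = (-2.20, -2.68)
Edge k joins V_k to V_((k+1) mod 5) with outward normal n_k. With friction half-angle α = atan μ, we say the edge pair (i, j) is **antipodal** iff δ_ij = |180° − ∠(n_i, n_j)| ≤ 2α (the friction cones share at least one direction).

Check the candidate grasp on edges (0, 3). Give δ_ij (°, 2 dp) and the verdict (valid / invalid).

α = atan 0.25 = 14.04°;  2α = 28.07°
edge 0: e_0 = (+0.41, +2.47);  n_0 = (+0.9865, -0.1638)
edge 3: e_3 = (+0.50, -4.74);  n_3 = (-0.9945, -0.1049)
∠(n_0, n_3) = 164.55°
δ = |180° − 164.55°| = 15.45°
15.45° ≤ 2α = 28.07°  →  valid

δ = 15.45°, valid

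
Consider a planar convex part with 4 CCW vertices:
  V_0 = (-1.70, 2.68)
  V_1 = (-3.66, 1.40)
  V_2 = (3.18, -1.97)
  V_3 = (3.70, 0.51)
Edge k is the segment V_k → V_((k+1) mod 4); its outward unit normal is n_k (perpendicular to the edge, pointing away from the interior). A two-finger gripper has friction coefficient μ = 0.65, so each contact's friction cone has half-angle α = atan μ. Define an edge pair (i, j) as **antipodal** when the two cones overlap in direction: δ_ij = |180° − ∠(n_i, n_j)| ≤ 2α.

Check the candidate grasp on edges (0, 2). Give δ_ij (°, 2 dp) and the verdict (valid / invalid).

δ = 45.01°, valid

α = atan 0.65 = 33.02°;  2α = 66.05°
edge 0: e_0 = (-1.96, -1.28);  n_0 = (-0.5468, +0.8373)
edge 2: e_2 = (+0.52, +2.48);  n_2 = (+0.9787, -0.2052)
∠(n_0, n_2) = 134.99°
δ = |180° − 134.99°| = 45.01°
45.01° ≤ 2α = 66.05°  →  valid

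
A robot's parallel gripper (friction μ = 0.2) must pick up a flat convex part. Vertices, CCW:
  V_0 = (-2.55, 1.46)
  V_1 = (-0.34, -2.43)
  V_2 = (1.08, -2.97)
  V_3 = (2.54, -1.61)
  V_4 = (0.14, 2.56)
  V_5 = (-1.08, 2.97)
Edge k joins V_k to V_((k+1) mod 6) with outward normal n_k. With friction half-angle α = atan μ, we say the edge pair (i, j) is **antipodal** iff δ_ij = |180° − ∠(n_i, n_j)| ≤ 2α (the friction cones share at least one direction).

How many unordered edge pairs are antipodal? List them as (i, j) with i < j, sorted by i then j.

count = 3; pairs: (0,3), (1,4), (2,5)

α = atan 0.2 = 11.31°;  2α = 22.62°
n_0 = (-0.8695, -0.4940)
n_1 = (-0.3554, -0.9347)
n_2 = (+0.6816, -0.7317)
n_3 = (+0.8667, +0.4988)
n_4 = (+0.3186, +0.9479)
n_5 = (-0.7165, +0.6976)
  (0,1): δ = 140.42°  ·
  (0,2): δ = 76.63°  ·
  (0,3): δ = 0.32°  ✓
  (0,4): δ = 41.82°  ·
  (0,5): δ = 106.17°  ·
  (1,2): δ = 116.21°  ·
  (1,3): δ = 39.26°  ·
  (1,4): δ = 2.25°  ✓
  (1,5): δ = 66.59°  ·
  (2,3): δ = 103.05°  ·
  (2,4): δ = 61.54°  ·
  (2,5): δ = 2.80°  ✓
  (3,4): δ = 138.50°  ·
  (3,5): δ = 74.15°  ·
  (4,5): δ = 115.66°  ·
antipodal pairs: 3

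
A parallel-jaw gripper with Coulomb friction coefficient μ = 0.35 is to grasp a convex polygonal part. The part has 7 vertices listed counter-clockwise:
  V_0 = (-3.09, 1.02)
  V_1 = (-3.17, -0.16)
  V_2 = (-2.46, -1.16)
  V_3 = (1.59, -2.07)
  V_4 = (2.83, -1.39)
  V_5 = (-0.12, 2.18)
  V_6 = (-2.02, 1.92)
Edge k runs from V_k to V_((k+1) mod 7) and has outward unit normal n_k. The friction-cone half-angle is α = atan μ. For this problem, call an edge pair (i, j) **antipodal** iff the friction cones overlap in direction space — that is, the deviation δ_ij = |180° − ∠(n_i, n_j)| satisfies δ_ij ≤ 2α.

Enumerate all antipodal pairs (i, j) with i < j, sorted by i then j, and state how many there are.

α = atan 0.35 = 19.29°;  2α = 38.58°
n_0 = (-0.9977, +0.0676)
n_1 = (-0.8154, -0.5789)
n_2 = (-0.2192, -0.9757)
n_3 = (+0.4808, -0.8768)
n_4 = (+0.7709, +0.6370)
n_5 = (-0.1356, +0.9908)
n_6 = (-0.6437, +0.7653)
  (0,1): δ = 140.75°  ·
  (0,2): δ = 98.79°  ·
  (0,3): δ = 57.38°  ·
  (0,4): δ = 43.45°  ·
  (0,5): δ = 101.67°  ·
  (0,6): δ = 133.95°  ·
  (1,2): δ = 138.04°  ·
  (1,3): δ = 96.63°  ·
  (1,4): δ = 4.19°  ✓
  (1,5): δ = 62.42°  ·
  (1,6): δ = 94.69°  ·
  (2,3): δ = 138.60°  ·
  (2,4): δ = 37.77°  ✓
  (2,5): δ = 20.46°  ✓
  (2,6): δ = 52.73°  ·
  (3,4): δ = 79.17°  ·
  (3,5): δ = 20.95°  ✓
  (3,6): δ = 11.33°  ✓
  (4,5): δ = 121.78°  ·
  (4,6): δ = 89.50°  ·
  (5,6): δ = 147.72°  ·
antipodal pairs: 5

count = 5; pairs: (1,4), (2,4), (2,5), (3,5), (3,6)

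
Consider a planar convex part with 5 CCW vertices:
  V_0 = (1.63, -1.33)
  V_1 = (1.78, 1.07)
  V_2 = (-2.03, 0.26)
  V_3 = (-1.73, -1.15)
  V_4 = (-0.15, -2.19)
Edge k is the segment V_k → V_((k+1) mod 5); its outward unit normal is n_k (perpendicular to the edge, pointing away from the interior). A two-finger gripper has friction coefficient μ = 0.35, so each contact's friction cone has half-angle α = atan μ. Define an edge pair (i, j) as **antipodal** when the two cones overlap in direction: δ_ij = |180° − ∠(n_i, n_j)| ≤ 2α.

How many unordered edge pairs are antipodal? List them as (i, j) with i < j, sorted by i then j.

α = atan 0.35 = 19.29°;  2α = 38.58°
n_0 = (+0.9981, -0.0624)
n_1 = (-0.2080, +0.9781)
n_2 = (-0.9781, -0.2081)
n_3 = (-0.5498, -0.8353)
n_4 = (+0.4350, -0.9004)
  (0,1): δ = 74.42°  ·
  (0,2): δ = 15.59°  ✓
  (0,3): δ = 60.22°  ·
  (0,4): δ = 119.36°  ·
  (1,2): δ = 89.99°  ·
  (1,3): δ = 45.36°  ·
  (1,4): δ = 13.79°  ✓
  (2,3): δ = 135.37°  ·
  (2,4): δ = 76.22°  ·
  (3,4): δ = 120.86°  ·
antipodal pairs: 2

count = 2; pairs: (0,2), (1,4)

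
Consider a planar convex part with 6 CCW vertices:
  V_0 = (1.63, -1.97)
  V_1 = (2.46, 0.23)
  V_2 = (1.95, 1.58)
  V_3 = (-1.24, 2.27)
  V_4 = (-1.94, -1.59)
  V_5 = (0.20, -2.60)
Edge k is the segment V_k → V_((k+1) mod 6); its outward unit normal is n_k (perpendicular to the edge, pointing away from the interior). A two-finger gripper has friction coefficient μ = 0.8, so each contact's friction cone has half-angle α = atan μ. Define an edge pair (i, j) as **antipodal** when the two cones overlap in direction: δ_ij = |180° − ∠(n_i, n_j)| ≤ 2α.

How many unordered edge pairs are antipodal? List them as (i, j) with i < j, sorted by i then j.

count = 6; pairs: (0,3), (1,3), (1,4), (2,4), (2,5), (3,5)

α = atan 0.8 = 38.66°;  2α = 77.32°
n_0 = (+0.9356, -0.3530)
n_1 = (+0.9355, +0.3534)
n_2 = (+0.2114, +0.9774)
n_3 = (-0.9840, +0.1784)
n_4 = (-0.4268, -0.9043)
n_5 = (+0.4032, -0.9151)
  (0,1): δ = 138.63°  ·
  (0,2): δ = 81.53°  ·
  (0,3): δ = 10.39°  ✓
  (0,4): δ = 85.40°  ·
  (0,5): δ = 134.45°  ·
  (1,2): δ = 122.90°  ·
  (1,3): δ = 30.97°  ✓
  (1,4): δ = 44.04°  ✓
  (1,5): δ = 93.08°  ·
  (2,3): δ = 88.07°  ·
  (2,4): δ = 13.06°  ✓
  (2,5): δ = 35.98°  ✓
  (3,4): δ = 104.99°  ·
  (3,5): δ = 55.94°  ✓
  (4,5): δ = 130.96°  ·
antipodal pairs: 6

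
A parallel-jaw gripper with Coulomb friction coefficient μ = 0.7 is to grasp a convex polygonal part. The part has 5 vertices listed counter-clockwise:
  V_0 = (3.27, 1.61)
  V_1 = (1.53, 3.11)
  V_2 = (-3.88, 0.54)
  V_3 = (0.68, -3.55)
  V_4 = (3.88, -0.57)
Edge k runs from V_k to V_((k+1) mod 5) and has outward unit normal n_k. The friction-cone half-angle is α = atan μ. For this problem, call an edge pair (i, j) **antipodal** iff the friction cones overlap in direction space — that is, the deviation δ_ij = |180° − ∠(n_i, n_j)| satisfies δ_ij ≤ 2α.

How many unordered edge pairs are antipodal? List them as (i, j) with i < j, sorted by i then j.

count = 4; pairs: (0,2), (1,2), (1,3), (2,4)

α = atan 0.7 = 34.99°;  2α = 69.98°
n_0 = (+0.6529, +0.7574)
n_1 = (-0.4291, +0.9033)
n_2 = (-0.6677, -0.7444)
n_3 = (+0.6815, -0.7318)
n_4 = (+0.9630, +0.2695)
  (0,1): δ = 113.83°  ·
  (0,2): δ = 1.13°  ✓
  (0,3): δ = 83.72°  ·
  (0,4): δ = 146.40°  ·
  (1,2): δ = 67.30°  ✓
  (1,3): δ = 17.55°  ✓
  (1,4): δ = 80.22°  ·
  (2,3): δ = 95.15°  ·
  (2,4): δ = 32.48°  ✓
  (3,4): δ = 117.33°  ·
antipodal pairs: 4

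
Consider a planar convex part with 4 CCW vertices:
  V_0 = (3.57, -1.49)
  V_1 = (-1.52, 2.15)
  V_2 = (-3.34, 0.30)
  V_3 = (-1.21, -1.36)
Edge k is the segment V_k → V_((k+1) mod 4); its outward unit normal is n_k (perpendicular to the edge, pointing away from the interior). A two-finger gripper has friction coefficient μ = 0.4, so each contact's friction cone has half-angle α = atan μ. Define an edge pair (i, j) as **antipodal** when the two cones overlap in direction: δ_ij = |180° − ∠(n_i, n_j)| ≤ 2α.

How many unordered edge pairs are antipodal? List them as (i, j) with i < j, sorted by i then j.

count = 2; pairs: (0,2), (0,3)

α = atan 0.4 = 21.80°;  2α = 43.60°
n_0 = (+0.5817, +0.8134)
n_1 = (-0.7129, +0.7013)
n_2 = (-0.6147, -0.7888)
n_3 = (-0.0272, -0.9996)
  (0,1): δ = 98.96°  ·
  (0,2): δ = 2.36°  ✓
  (0,3): δ = 34.01°  ✓
  (1,2): δ = 83.40°  ·
  (1,3): δ = 47.03°  ·
  (2,3): δ = 143.63°  ·
antipodal pairs: 2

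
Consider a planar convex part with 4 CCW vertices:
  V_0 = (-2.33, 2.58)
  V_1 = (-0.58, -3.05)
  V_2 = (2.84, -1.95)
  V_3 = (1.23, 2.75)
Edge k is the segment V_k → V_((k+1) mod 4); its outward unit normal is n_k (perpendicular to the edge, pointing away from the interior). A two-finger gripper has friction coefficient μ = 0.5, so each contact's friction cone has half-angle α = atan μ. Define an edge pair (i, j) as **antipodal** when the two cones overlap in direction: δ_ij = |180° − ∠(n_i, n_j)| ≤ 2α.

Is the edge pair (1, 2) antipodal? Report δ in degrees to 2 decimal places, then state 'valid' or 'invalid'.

δ = 88.92°, invalid

α = atan 0.5 = 26.57°;  2α = 53.13°
edge 1: e_1 = (+3.42, +1.10);  n_1 = (+0.3062, -0.9520)
edge 2: e_2 = (-1.61, +4.70);  n_2 = (+0.9460, +0.3241)
∠(n_1, n_2) = 91.08°
δ = |180° − 91.08°| = 88.92°
88.92° > 2α = 53.13°  →  invalid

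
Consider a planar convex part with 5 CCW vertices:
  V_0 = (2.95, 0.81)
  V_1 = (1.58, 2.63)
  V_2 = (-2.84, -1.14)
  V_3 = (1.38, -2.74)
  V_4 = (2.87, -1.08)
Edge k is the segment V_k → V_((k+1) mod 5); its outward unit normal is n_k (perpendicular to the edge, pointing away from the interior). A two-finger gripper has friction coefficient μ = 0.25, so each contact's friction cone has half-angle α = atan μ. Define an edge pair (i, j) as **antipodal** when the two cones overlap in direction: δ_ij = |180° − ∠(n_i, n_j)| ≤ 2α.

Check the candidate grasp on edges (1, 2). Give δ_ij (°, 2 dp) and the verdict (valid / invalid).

α = atan 0.25 = 14.04°;  2α = 28.07°
edge 1: e_1 = (-4.42, -3.77);  n_1 = (-0.6489, +0.7608)
edge 2: e_2 = (+4.22, -1.60);  n_2 = (-0.3545, -0.9350)
∠(n_1, n_2) = 118.77°
δ = |180° − 118.77°| = 61.23°
61.23° > 2α = 28.07°  →  invalid

δ = 61.23°, invalid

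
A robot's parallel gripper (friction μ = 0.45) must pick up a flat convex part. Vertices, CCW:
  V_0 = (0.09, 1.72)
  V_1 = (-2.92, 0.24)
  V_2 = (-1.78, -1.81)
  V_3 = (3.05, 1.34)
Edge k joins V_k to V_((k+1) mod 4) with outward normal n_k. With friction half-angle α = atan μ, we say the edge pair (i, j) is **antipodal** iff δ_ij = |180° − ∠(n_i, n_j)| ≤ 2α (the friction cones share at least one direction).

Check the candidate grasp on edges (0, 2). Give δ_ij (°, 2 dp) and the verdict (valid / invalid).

δ = 6.93°, valid

α = atan 0.45 = 24.23°;  2α = 48.46°
edge 0: e_0 = (-3.01, -1.48);  n_0 = (-0.4412, +0.8974)
edge 2: e_2 = (+4.83, +3.15);  n_2 = (+0.5463, -0.8376)
∠(n_0, n_2) = 173.07°
δ = |180° − 173.07°| = 6.93°
6.93° ≤ 2α = 48.46°  →  valid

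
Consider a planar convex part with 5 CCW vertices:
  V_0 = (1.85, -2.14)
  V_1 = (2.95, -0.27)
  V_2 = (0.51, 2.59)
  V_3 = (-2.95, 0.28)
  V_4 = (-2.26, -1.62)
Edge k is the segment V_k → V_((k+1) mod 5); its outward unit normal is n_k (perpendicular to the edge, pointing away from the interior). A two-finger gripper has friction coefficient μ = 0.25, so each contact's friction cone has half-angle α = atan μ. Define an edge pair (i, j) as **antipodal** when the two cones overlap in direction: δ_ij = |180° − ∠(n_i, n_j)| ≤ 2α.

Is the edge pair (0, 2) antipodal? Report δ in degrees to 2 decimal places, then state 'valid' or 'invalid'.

δ = 25.81°, valid

α = atan 0.25 = 14.04°;  2α = 28.07°
edge 0: e_0 = (+1.10, +1.87);  n_0 = (+0.8619, -0.5070)
edge 2: e_2 = (-3.46, -2.31);  n_2 = (-0.5553, +0.8317)
∠(n_0, n_2) = 154.19°
δ = |180° − 154.19°| = 25.81°
25.81° ≤ 2α = 28.07°  →  valid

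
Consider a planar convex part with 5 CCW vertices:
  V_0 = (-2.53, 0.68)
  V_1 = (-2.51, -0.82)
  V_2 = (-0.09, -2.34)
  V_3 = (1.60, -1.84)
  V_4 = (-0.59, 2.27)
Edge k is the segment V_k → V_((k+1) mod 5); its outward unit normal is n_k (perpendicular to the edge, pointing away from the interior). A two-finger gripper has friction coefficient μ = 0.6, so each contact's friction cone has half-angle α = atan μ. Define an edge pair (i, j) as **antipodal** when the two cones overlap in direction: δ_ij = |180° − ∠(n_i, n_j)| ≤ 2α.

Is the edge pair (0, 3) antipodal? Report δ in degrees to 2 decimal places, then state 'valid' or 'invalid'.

δ = 27.29°, valid

α = atan 0.6 = 30.96°;  2α = 61.93°
edge 0: e_0 = (+0.02, -1.50);  n_0 = (-0.9999, -0.0133)
edge 3: e_3 = (-2.19, +4.11);  n_3 = (+0.8825, +0.4703)
∠(n_0, n_3) = 152.71°
δ = |180° − 152.71°| = 27.29°
27.29° ≤ 2α = 61.93°  →  valid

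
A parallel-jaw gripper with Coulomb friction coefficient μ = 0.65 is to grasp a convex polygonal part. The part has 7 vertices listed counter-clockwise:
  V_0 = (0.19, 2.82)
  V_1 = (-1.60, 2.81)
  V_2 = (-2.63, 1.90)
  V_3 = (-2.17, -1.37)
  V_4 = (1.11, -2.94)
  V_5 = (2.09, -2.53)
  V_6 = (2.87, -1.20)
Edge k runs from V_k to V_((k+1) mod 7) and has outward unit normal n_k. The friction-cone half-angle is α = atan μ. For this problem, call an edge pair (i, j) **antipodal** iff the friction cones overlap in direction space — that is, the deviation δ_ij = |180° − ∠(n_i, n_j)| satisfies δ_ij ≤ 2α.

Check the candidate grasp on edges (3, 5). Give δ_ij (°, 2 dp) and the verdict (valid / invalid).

δ = 94.81°, invalid

α = atan 0.65 = 33.02°;  2α = 66.05°
edge 3: e_3 = (+3.28, -1.57);  n_3 = (-0.4317, -0.9020)
edge 5: e_5 = (+0.78, +1.33);  n_5 = (+0.8626, -0.5059)
∠(n_3, n_5) = 85.19°
δ = |180° − 85.19°| = 94.81°
94.81° > 2α = 66.05°  →  invalid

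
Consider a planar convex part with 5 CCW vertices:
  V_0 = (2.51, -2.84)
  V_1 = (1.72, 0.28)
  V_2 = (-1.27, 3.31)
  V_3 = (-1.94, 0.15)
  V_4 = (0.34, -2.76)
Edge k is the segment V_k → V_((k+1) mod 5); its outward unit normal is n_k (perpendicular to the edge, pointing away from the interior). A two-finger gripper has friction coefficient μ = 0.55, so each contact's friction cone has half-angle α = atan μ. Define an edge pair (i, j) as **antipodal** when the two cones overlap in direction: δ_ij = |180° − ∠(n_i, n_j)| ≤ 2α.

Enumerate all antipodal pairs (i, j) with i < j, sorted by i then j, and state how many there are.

α = atan 0.55 = 28.81°;  2α = 57.62°
n_0 = (+0.9694, +0.2455)
n_1 = (+0.7118, +0.7024)
n_2 = (-0.9783, +0.2074)
n_3 = (-0.7872, -0.6167)
n_4 = (-0.0368, -0.9993)
  (0,1): δ = 149.59°  ·
  (0,2): δ = 26.18°  ✓
  (0,3): δ = 23.87°  ✓
  (0,4): δ = 73.68°  ·
  (1,2): δ = 56.59°  ✓
  (1,3): δ = 6.54°  ✓
  (1,4): δ = 43.27°  ✓
  (2,3): δ = 129.95°  ·
  (2,4): δ = 80.14°  ·
  (3,4): δ = 130.19°  ·
antipodal pairs: 5

count = 5; pairs: (0,2), (0,3), (1,2), (1,3), (1,4)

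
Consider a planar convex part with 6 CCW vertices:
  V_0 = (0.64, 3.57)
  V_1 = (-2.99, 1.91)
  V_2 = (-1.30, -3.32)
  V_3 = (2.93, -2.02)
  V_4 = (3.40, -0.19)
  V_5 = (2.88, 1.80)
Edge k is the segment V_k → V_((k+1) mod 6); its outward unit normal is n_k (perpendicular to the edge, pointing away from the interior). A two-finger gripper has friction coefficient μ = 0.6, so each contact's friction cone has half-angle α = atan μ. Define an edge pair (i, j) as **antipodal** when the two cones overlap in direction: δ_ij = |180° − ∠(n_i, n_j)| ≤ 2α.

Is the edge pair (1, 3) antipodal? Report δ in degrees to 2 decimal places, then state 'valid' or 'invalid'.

δ = 32.31°, valid

α = atan 0.6 = 30.96°;  2α = 61.93°
edge 1: e_1 = (+1.69, -5.23);  n_1 = (-0.9516, -0.3075)
edge 3: e_3 = (+0.47, +1.83);  n_3 = (+0.9686, -0.2488)
∠(n_1, n_3) = 147.69°
δ = |180° − 147.69°| = 32.31°
32.31° ≤ 2α = 61.93°  →  valid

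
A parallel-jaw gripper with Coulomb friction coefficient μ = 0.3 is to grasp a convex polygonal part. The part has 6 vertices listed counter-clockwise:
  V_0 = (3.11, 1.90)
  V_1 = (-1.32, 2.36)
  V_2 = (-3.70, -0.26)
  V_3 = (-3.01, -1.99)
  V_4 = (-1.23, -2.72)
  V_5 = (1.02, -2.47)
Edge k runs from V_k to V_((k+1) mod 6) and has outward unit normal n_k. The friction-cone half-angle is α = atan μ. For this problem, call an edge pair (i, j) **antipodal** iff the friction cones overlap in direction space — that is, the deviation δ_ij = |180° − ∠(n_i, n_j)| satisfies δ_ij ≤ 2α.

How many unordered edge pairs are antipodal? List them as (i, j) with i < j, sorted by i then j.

count = 3; pairs: (0,3), (0,4), (1,5)

α = atan 0.3 = 16.70°;  2α = 33.40°
n_0 = (+0.1033, +0.9947)
n_1 = (-0.7402, +0.6724)
n_2 = (-0.9288, -0.3705)
n_3 = (-0.3794, -0.9252)
n_4 = (+0.1104, -0.9939)
n_5 = (+0.9021, -0.4315)
  (0,1): δ = 126.32°  ·
  (0,2): δ = 62.33°  ·
  (0,3): δ = 16.37°  ✓
  (0,4): δ = 12.27°  ✓
  (0,5): δ = 70.37°  ·
  (1,2): δ = 116.00°  ·
  (1,3): δ = 70.05°  ·
  (1,4): δ = 41.41°  ·
  (1,5): δ = 16.69°  ✓
  (2,3): δ = 134.04°  ·
  (2,4): δ = 105.40°  ·
  (2,5): δ = 47.30°  ·
  (3,4): δ = 151.36°  ·
  (3,5): δ = 93.26°  ·
  (4,5): δ = 121.90°  ·
antipodal pairs: 3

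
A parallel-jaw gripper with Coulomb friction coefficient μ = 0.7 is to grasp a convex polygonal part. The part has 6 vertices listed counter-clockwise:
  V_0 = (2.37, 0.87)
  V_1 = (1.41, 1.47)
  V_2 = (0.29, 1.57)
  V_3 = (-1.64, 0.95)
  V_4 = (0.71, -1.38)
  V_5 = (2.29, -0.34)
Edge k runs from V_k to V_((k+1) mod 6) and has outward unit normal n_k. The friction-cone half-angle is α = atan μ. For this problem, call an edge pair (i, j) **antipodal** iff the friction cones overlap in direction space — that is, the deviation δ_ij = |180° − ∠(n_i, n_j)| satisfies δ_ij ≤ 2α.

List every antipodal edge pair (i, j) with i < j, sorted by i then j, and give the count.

count = 8; pairs: (0,3), (0,4), (1,3), (1,4), (2,3), (2,4), (2,5), (3,5)

α = atan 0.7 = 34.99°;  2α = 69.98°
n_0 = (+0.5300, +0.8480)
n_1 = (+0.0889, +0.9960)
n_2 = (-0.3058, +0.9521)
n_3 = (-0.7041, -0.7101)
n_4 = (+0.5498, -0.8353)
n_5 = (+0.9978, -0.0660)
  (0,1): δ = 153.10°  ·
  (0,2): δ = 130.19°  ·
  (0,3): δ = 12.75°  ✓
  (0,4): δ = 65.36°  ✓
  (0,5): δ = 118.22°  ·
  (1,2): δ = 157.09°  ·
  (1,3): δ = 39.65°  ✓
  (1,4): δ = 38.46°  ✓
  (1,5): δ = 91.32°  ·
  (2,3): δ = 62.56°  ✓
  (2,4): δ = 15.54°  ✓
  (2,5): δ = 68.41°  ✓
  (3,4): δ = 101.89°  ·
  (3,5): δ = 49.03°  ✓
  (4,5): δ = 127.14°  ·
antipodal pairs: 8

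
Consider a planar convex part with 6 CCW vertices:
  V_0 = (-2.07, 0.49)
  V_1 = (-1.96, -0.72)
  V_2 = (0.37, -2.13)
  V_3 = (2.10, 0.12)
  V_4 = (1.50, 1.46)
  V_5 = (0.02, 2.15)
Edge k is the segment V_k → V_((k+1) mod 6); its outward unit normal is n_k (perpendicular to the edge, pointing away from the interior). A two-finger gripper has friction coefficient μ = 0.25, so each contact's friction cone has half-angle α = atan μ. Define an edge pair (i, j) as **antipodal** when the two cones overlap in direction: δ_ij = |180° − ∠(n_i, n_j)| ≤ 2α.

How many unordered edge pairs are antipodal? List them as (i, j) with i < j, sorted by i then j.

count = 3; pairs: (0,3), (1,4), (2,5)

α = atan 0.25 = 14.04°;  2α = 28.07°
n_0 = (-0.9959, -0.0905)
n_1 = (-0.5177, -0.8555)
n_2 = (+0.7928, -0.6095)
n_3 = (+0.9127, +0.4087)
n_4 = (+0.4226, +0.9063)
n_5 = (-0.6219, +0.7831)
  (0,1): δ = 126.37°  ·
  (0,2): δ = 42.75°  ·
  (0,3): δ = 18.93°  ✓
  (0,4): δ = 59.81°  ·
  (0,5): δ = 123.26°  ·
  (1,2): δ = 96.38°  ·
  (1,3): δ = 34.70°  ·
  (1,4): δ = 6.18°  ✓
  (1,5): δ = 69.64°  ·
  (2,3): δ = 118.32°  ·
  (2,4): δ = 77.44°  ·
  (2,5): δ = 13.99°  ✓
  (3,4): δ = 139.12°  ·
  (3,5): δ = 75.66°  ·
  (4,5): δ = 116.55°  ·
antipodal pairs: 3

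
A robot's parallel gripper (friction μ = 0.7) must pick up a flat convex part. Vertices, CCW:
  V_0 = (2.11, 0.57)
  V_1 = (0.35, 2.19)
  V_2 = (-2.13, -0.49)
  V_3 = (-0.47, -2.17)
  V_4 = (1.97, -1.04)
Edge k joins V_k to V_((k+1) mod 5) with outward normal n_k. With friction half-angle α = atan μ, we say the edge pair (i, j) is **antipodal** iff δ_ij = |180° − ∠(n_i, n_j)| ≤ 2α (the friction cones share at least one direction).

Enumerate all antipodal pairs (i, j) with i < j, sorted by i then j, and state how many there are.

count = 5; pairs: (0,2), (0,3), (1,3), (1,4), (2,4)

α = atan 0.7 = 34.99°;  2α = 69.98°
n_0 = (+0.6772, +0.7358)
n_1 = (-0.7340, +0.6792)
n_2 = (-0.7113, -0.7029)
n_3 = (+0.4202, -0.9074)
n_4 = (+0.9962, -0.0866)
  (0,1): δ = 90.15°  ·
  (0,2): δ = 2.71°  ✓
  (0,3): δ = 67.48°  ✓
  (0,4): δ = 127.66°  ·
  (1,2): δ = 92.56°  ·
  (1,3): δ = 22.37°  ✓
  (1,4): δ = 37.81°  ✓
  (2,3): δ = 109.81°  ·
  (2,4): δ = 49.63°  ✓
  (3,4): δ = 119.82°  ·
antipodal pairs: 5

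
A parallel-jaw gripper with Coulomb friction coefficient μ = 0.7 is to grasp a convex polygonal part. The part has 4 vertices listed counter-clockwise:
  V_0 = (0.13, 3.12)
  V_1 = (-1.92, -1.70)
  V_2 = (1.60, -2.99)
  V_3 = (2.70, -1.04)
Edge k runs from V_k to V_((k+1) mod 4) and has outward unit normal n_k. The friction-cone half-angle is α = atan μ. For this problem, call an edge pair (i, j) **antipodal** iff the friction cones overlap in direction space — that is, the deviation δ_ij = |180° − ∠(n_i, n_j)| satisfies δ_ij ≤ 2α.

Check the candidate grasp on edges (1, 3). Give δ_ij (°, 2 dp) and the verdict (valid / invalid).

α = atan 0.7 = 34.99°;  2α = 69.98°
edge 1: e_1 = (+3.52, -1.29);  n_1 = (-0.3441, -0.9389)
edge 3: e_3 = (-2.57, +4.16);  n_3 = (+0.8507, +0.5256)
∠(n_1, n_3) = 141.83°
δ = |180° − 141.83°| = 38.17°
38.17° ≤ 2α = 69.98°  →  valid

δ = 38.17°, valid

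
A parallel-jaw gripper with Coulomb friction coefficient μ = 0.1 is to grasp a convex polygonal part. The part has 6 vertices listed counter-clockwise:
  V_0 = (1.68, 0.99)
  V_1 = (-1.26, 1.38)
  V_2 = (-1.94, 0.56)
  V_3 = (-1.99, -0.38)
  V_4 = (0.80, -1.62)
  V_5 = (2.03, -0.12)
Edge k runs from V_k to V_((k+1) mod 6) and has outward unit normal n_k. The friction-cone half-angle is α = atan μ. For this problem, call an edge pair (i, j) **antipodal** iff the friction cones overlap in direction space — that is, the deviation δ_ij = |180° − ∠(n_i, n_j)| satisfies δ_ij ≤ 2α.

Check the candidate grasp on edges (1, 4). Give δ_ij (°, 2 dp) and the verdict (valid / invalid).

α = atan 0.1 = 5.71°;  2α = 11.42°
edge 1: e_1 = (-0.68, -0.82);  n_1 = (-0.7698, +0.6383)
edge 4: e_4 = (+1.23, +1.50);  n_4 = (+0.7733, -0.6341)
∠(n_1, n_4) = 179.68°
δ = |180° − 179.68°| = 0.32°
0.32° ≤ 2α = 11.42°  →  valid

δ = 0.32°, valid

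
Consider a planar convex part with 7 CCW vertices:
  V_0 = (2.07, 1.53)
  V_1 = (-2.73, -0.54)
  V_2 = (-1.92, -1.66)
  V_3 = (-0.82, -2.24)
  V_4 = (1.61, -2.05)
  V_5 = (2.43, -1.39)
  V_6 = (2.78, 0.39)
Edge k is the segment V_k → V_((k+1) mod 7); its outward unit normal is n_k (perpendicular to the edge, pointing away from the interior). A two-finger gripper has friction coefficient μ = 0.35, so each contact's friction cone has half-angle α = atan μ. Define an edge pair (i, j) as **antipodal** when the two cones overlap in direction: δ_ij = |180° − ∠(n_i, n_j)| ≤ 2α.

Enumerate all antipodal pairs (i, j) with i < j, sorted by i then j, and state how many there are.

count = 4; pairs: (0,3), (0,4), (1,6), (2,6)

α = atan 0.35 = 19.29°;  2α = 38.58°
n_0 = (-0.3960, +0.9183)
n_1 = (-0.8103, -0.5860)
n_2 = (-0.4664, -0.8846)
n_3 = (+0.0780, -0.9970)
n_4 = (+0.6270, -0.7790)
n_5 = (+0.9812, -0.1929)
n_6 = (+0.8488, +0.5287)
  (0,1): δ = 77.45°  ·
  (0,2): δ = 51.13°  ·
  (0,3): δ = 18.86°  ✓
  (0,4): δ = 15.50°  ✓
  (0,5): δ = 55.55°  ·
  (0,6): δ = 98.59°  ·
  (1,2): δ = 153.68°  ·
  (1,3): δ = 121.40°  ·
  (1,4): δ = 87.05°  ·
  (1,5): δ = 47.00°  ·
  (1,6): δ = 3.96°  ✓
  (2,3): δ = 147.73°  ·
  (2,4): δ = 113.37°  ·
  (2,5): δ = 73.32°  ·
  (2,6): δ = 30.28°  ✓
  (3,4): δ = 145.64°  ·
  (3,5): δ = 105.59°  ·
  (3,6): δ = 62.56°  ·
  (4,5): δ = 139.95°  ·
  (4,6): δ = 96.91°  ·
  (5,6): δ = 136.96°  ·
antipodal pairs: 4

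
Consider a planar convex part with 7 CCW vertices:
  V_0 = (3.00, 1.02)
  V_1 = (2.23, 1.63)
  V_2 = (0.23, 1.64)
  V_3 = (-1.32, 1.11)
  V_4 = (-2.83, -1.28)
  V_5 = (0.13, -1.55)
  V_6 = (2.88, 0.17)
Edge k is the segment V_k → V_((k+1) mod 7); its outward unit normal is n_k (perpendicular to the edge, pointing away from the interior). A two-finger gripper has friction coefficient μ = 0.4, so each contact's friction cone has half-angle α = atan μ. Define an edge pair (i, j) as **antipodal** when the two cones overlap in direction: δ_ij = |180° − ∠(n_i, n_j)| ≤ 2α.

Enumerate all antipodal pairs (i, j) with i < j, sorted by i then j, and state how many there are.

count = 7; pairs: (0,4), (1,4), (1,5), (2,4), (2,5), (3,5), (3,6)

α = atan 0.4 = 21.80°;  2α = 43.60°
n_0 = (+0.6210, +0.7838)
n_1 = (+0.0050, +1.0000)
n_2 = (-0.3235, +0.9462)
n_3 = (-0.8454, +0.5341)
n_4 = (-0.0908, -0.9959)
n_5 = (+0.5303, -0.8478)
n_6 = (+0.9902, -0.1398)
  (0,1): δ = 141.90°  ·
  (0,2): δ = 122.74°  ·
  (0,3): δ = 83.90°  ·
  (0,4): δ = 33.17°  ✓
  (0,5): δ = 70.41°  ·
  (0,6): δ = 120.35°  ·
  (1,2): δ = 160.84°  ·
  (1,3): δ = 122.00°  ·
  (1,4): δ = 4.93°  ✓
  (1,5): δ = 32.31°  ✓
  (1,6): δ = 82.25°  ·
  (2,3): δ = 141.16°  ·
  (2,4): δ = 24.09°  ✓
  (2,5): δ = 13.15°  ✓
  (2,6): δ = 63.09°  ·
  (3,4): δ = 62.93°  ·
  (3,5): δ = 25.69°  ✓
  (3,6): δ = 24.25°  ✓
  (4,5): δ = 142.76°  ·
  (4,6): δ = 92.82°  ·
  (5,6): δ = 130.06°  ·
antipodal pairs: 7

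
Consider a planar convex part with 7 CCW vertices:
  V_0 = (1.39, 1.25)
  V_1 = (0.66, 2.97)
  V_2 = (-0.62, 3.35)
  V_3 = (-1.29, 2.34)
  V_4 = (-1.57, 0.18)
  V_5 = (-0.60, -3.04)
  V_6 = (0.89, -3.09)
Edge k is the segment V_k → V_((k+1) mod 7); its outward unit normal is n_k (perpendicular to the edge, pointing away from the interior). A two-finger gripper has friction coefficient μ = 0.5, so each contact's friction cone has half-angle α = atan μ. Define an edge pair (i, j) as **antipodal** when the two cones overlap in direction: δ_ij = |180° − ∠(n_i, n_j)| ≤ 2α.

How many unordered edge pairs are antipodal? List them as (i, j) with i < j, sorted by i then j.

α = atan 0.5 = 26.57°;  2α = 53.13°
n_0 = (+0.9205, +0.3907)
n_1 = (+0.2846, +0.9586)
n_2 = (-0.8333, +0.5528)
n_3 = (-0.9917, +0.1286)
n_4 = (-0.9575, -0.2884)
n_5 = (-0.0335, -0.9994)
n_6 = (+0.9934, -0.1145)
  (0,1): δ = 129.53°  ·
  (0,2): δ = 56.56°  ·
  (0,3): δ = 30.38°  ✓
  (0,4): δ = 6.23°  ✓
  (0,5): δ = 65.08°  ·
  (0,6): δ = 150.43°  ·
  (1,2): δ = 107.02°  ·
  (1,3): δ = 80.85°  ·
  (1,4): δ = 56.70°  ·
  (1,5): δ = 14.61°  ✓
  (1,6): δ = 99.96°  ·
  (2,3): δ = 153.83°  ·
  (2,4): δ = 129.68°  ·
  (2,5): δ = 58.36°  ·
  (2,6): δ = 26.99°  ✓
  (3,4): δ = 155.85°  ·
  (3,5): δ = 84.54°  ·
  (3,6): δ = 0.81°  ✓
  (4,5): δ = 108.69°  ·
  (4,6): δ = 23.34°  ✓
  (5,6): δ = 94.65°  ·
antipodal pairs: 6

count = 6; pairs: (0,3), (0,4), (1,5), (2,6), (3,6), (4,6)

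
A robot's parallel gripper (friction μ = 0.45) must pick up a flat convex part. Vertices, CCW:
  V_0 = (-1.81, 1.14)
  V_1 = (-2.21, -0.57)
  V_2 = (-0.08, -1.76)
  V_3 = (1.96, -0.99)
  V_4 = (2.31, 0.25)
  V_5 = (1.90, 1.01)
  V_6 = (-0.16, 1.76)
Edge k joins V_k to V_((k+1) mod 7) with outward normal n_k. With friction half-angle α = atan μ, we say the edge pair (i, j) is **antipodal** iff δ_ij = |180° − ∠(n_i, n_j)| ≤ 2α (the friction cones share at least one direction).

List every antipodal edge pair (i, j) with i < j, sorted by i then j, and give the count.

α = atan 0.45 = 24.23°;  2α = 48.46°
n_0 = (-0.9737, +0.2278)
n_1 = (-0.4877, -0.8730)
n_2 = (+0.3531, -0.9356)
n_3 = (+0.9624, -0.2716)
n_4 = (+0.8801, +0.4748)
n_5 = (+0.3421, +0.9397)
n_6 = (-0.3517, +0.9361)
  (0,1): δ = 106.03°  ·
  (0,2): δ = 56.16°  ·
  (0,3): δ = 2.60°  ✓
  (0,4): δ = 41.51°  ✓
  (0,5): δ = 83.16°  ·
  (0,6): δ = 123.76°  ·
  (1,2): δ = 130.13°  ·
  (1,3): δ = 76.57°  ·
  (1,4): δ = 32.46°  ✓
  (1,5): δ = 9.19°  ✓
  (1,6): δ = 49.79°  ·
  (2,3): δ = 126.44°  ·
  (2,4): δ = 82.33°  ·
  (2,5): δ = 40.68°  ✓
  (2,6): δ = 0.08°  ✓
  (3,4): δ = 135.89°  ·
  (3,5): δ = 94.24°  ·
  (3,6): δ = 53.64°  ·
  (4,5): δ = 138.35°  ·
  (4,6): δ = 97.75°  ·
  (5,6): δ = 139.40°  ·
antipodal pairs: 6

count = 6; pairs: (0,3), (0,4), (1,4), (1,5), (2,5), (2,6)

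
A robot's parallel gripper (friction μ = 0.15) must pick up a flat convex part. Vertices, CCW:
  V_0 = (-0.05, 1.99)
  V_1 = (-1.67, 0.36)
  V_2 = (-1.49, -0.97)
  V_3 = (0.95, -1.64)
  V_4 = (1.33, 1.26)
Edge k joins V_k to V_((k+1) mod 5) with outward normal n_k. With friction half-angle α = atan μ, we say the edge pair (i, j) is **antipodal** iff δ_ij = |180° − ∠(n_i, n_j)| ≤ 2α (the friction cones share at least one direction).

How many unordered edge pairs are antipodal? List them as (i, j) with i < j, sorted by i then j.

α = atan 0.15 = 8.53°;  2α = 17.06°
n_0 = (-0.7093, +0.7049)
n_1 = (-0.9910, -0.1341)
n_2 = (-0.2648, -0.9643)
n_3 = (+0.9915, -0.1299)
n_4 = (+0.4676, +0.8839)
  (0,1): δ = 127.47°  ·
  (0,2): δ = 60.53°  ·
  (0,3): δ = 37.36°  ·
  (0,4): δ = 106.95°  ·
  (1,2): δ = 113.06°  ·
  (1,3): δ = 15.17°  ✓
  (1,4): δ = 54.41°  ·
  (2,3): δ = 82.11°  ·
  (2,4): δ = 12.52°  ✓
  (3,4): δ = 110.41°  ·
antipodal pairs: 2

count = 2; pairs: (1,3), (2,4)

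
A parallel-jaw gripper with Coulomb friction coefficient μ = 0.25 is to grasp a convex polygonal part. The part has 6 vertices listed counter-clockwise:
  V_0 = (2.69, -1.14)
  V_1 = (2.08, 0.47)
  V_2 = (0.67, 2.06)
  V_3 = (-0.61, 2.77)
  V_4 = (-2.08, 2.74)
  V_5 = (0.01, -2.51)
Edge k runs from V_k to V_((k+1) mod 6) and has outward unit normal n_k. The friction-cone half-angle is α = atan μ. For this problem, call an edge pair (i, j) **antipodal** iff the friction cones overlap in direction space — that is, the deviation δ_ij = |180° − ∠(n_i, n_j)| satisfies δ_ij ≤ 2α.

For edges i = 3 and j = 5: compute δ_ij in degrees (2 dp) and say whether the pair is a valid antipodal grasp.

δ = 25.91°, valid

α = atan 0.25 = 14.04°;  2α = 28.07°
edge 3: e_3 = (-1.47, -0.03);  n_3 = (-0.0204, +0.9998)
edge 5: e_5 = (+2.68, +1.37);  n_5 = (+0.4552, -0.8904)
∠(n_3, n_5) = 154.09°
δ = |180° − 154.09°| = 25.91°
25.91° ≤ 2α = 28.07°  →  valid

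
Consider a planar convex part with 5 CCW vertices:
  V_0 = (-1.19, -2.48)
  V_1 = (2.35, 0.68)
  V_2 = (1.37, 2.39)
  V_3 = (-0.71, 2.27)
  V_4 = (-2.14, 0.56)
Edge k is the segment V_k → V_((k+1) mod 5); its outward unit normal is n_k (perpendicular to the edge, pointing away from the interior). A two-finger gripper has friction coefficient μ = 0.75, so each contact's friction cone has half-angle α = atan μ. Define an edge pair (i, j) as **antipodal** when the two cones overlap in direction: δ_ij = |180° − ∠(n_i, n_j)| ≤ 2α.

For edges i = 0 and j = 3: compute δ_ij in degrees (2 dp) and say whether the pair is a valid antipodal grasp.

δ = 8.34°, valid

α = atan 0.75 = 36.87°;  2α = 73.74°
edge 0: e_0 = (+3.54, +3.16);  n_0 = (+0.6659, -0.7460)
edge 3: e_3 = (-1.43, -1.71);  n_3 = (-0.7671, +0.6415)
∠(n_0, n_3) = 171.66°
δ = |180° − 171.66°| = 8.34°
8.34° ≤ 2α = 73.74°  →  valid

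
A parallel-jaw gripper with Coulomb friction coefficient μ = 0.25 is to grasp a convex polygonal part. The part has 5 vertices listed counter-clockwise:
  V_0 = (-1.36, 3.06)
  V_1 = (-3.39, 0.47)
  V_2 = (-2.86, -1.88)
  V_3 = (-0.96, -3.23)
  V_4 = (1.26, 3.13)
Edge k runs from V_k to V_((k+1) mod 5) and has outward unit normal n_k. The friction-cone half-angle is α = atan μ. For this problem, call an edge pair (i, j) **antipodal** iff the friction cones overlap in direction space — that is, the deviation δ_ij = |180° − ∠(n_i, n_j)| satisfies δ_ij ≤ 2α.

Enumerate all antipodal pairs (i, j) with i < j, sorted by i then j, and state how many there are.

α = atan 0.25 = 14.04°;  2α = 28.07°
n_0 = (-0.7871, +0.6169)
n_1 = (-0.9755, -0.2200)
n_2 = (-0.5792, -0.8152)
n_3 = (+0.9441, -0.3296)
n_4 = (-0.0267, +0.9996)
  (0,1): δ = 129.20°  ·
  (0,2): δ = 87.31°  ·
  (0,3): δ = 18.85°  ✓
  (0,4): δ = 129.62°  ·
  (1,2): δ = 138.10°  ·
  (1,3): δ = 31.95°  ·
  (1,4): δ = 78.82°  ·
  (2,3): δ = 73.85°  ·
  (2,4): δ = 36.93°  ·
  (3,4): δ = 69.23°  ·
antipodal pairs: 1

count = 1; pairs: (0,3)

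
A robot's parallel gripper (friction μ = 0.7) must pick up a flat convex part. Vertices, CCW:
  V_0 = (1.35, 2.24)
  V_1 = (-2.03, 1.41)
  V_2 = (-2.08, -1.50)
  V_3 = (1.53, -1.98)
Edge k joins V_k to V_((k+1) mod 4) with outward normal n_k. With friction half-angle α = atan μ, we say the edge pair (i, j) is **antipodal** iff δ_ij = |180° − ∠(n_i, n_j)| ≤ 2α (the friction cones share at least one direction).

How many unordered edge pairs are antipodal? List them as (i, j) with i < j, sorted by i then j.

α = atan 0.7 = 34.99°;  2α = 69.98°
n_0 = (-0.2385, +0.9711)
n_1 = (-0.9999, +0.0172)
n_2 = (-0.1318, -0.9913)
n_3 = (+0.9991, +0.0426)
  (0,1): δ = 104.78°  ·
  (0,2): δ = 21.37°  ✓
  (0,3): δ = 78.65°  ·
  (1,2): δ = 96.59°  ·
  (1,3): δ = 3.43°  ✓
  (2,3): δ = 79.98°  ·
antipodal pairs: 2

count = 2; pairs: (0,2), (1,3)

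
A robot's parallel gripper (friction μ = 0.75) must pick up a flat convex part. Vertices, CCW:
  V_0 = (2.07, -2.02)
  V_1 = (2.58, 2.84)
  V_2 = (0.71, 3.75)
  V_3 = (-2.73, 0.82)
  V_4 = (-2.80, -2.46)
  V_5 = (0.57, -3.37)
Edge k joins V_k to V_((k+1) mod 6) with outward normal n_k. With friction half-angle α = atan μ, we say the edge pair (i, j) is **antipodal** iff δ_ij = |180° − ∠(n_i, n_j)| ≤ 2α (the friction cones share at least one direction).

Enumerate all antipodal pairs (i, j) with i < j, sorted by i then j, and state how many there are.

count = 8; pairs: (0,2), (0,3), (1,3), (1,4), (1,5), (2,4), (2,5), (3,5)

α = atan 0.75 = 36.87°;  2α = 73.74°
n_0 = (+0.9945, -0.1044)
n_1 = (+0.4376, +0.8992)
n_2 = (-0.6484, +0.7613)
n_3 = (-0.9998, +0.0213)
n_4 = (-0.2607, -0.9654)
n_5 = (+0.6690, -0.7433)
  (0,1): δ = 109.96°  ·
  (0,2): δ = 43.59°  ✓
  (0,3): δ = 4.77°  ✓
  (0,4): δ = 80.88°  ·
  (0,5): δ = 137.98°  ·
  (1,2): δ = 113.63°  ·
  (1,3): δ = 65.27°  ✓
  (1,4): δ = 10.84°  ✓
  (1,5): δ = 67.94°  ✓
  (2,3): δ = 131.65°  ·
  (2,4): δ = 55.53°  ✓
  (2,5): δ = 1.56°  ✓
  (3,4): δ = 103.89°  ·
  (3,5): δ = 46.79°  ✓
  (4,5): δ = 122.90°  ·
antipodal pairs: 8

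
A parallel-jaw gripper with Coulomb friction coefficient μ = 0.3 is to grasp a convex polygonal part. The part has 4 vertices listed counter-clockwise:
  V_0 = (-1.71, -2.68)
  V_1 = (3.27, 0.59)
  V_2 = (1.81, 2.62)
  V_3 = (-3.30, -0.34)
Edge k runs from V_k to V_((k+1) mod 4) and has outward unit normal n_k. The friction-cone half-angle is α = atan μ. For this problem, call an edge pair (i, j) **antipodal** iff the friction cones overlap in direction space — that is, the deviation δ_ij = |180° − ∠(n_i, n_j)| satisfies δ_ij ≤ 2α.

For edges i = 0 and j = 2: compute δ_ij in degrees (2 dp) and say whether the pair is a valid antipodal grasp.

α = atan 0.3 = 16.70°;  2α = 33.40°
edge 0: e_0 = (+4.98, +3.27);  n_0 = (+0.5489, -0.8359)
edge 2: e_2 = (-5.11, -2.96);  n_2 = (-0.5012, +0.8653)
∠(n_0, n_2) = 176.79°
δ = |180° − 176.79°| = 3.21°
3.21° ≤ 2α = 33.40°  →  valid

δ = 3.21°, valid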